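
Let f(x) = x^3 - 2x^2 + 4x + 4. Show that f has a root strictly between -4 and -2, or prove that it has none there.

Evaluate at the endpoints: f(-4) = -108, f(-2) = -20 — same sign (negative).
f'(x) = 3x^2 - 4x + 4 has discriminant (-4)² − 4·3·4 = -32 < 0, so f' has no real roots and is positive for every real x.
Hence f is strictly increasing on ℝ, and in particular on [-4, -2]. A strictly monotone function with same-sign endpoint values stays negative on the whole interval, so f has no zero in (-4, -2).

f has no root in that interval.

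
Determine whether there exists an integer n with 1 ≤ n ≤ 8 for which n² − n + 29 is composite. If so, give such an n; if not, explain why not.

n = 5

At n = 5: 5² − 5 + 29 = 49 = 7·7, which is composite.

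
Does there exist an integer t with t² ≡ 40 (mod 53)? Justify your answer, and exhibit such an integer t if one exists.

t = 26

Take t = 26. Then 26² = 676 = 12·53 + 40, so 26² ≡ 40 (mod 53).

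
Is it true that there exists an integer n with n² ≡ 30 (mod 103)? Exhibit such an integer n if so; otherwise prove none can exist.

n = 66

n = 66 works: 66² = 4356, and 4356 − 30 = 4326 = 42·103.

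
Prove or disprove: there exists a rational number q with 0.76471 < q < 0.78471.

Scale by 9: the interval becomes (6.88239, 7.06239), which contains the integer 7.
Dividing back, 0.76471 < 7/9 < 0.78471, and 7/9 is rational.

q = 7/9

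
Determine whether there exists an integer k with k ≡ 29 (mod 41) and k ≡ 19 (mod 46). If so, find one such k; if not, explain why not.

k = 111

The moduli 41 and 46 are coprime, so by the Chinese Remainder Theorem a unique solution modulo 1886 exists.
Any solution of the first congruence is k = 29 + 41t; substituting into the second, 41t ≡ 19 − 29 ≡ 36 (mod 46).
Invert 41 mod 46 by the Euclidean algorithm: 46 = 1·41 + 5, 41 = 8·5 + 1, 5 = 5·1 + 0; back-substituting, 1 = 41 − 8·5 = 41 − 8·(46 − 1·41) = −8·46 + 9·41. Hence 41·9 ≡ 1, so 41⁻¹ ≡ 9 (mod 46).
Multiplying by 9: t ≡ 9·36 = 324 ≡ 2 (mod 46).
Taking t = 2 gives k = 29 + 41·2 = 111.
Check: 111 mod 41 = 29, 111 mod 46 = 19. ✓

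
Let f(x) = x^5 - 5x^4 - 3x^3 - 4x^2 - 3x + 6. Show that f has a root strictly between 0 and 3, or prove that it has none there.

Such a root exists.

f(0) = 6 and f(3) = -282, which have opposite signs.
f is continuous everywhere (it is a polynomial), in particular on [0, 3].
By the Intermediate Value Theorem, f takes the value 0 somewhere in the open interval.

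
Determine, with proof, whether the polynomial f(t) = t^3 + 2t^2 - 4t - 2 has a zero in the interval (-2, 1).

f(-2) = 6 and f(1) = -3, which have opposite signs.
Since f is a polynomial it is continuous on [-2, 1].
By the Intermediate Value Theorem f must vanish at some point of (-2, 1).

Such a root exists.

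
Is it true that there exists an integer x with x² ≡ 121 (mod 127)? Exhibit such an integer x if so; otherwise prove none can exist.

x = 116

x = 116 works: 116² = 13456, and 13456 − 121 = 13335 = 105·127.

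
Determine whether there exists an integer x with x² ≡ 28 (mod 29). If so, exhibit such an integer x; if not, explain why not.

x = 17

Take x = 17. Then 17² = 289 = 9·29 + 28, so 17² ≡ 28 (mod 29).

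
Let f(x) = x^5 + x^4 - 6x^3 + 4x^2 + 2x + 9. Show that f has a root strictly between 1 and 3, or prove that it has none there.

No.

The endpoint values f(1) = 11 and f(3) = 213 are both positive. Claim: f(x) > 0 for every x in (1, 3).
Substitute x = 1 + u, where 0 < u < 2 on the interval. Expanding, f(1 + u) = u^5 + 6u^4 + 8u^3 + 2u^2 + u + 11.
All 6 nonzero coefficients of this polynomial in u are positive; hence for u > 0 the value is a sum of positive terms (the constant 11 among them).
So f is strictly positive on (1, 3); no root exists in the interval.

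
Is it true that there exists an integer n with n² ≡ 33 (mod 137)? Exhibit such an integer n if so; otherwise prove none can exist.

Apply Euler's criterion with the prime 137: 33 is a quadratic residue iff 33^68 ≡ 1 (mod 137), and a non-residue iff it is ≡ −1.
Repeated squaring mod 137: 33^2 = 1089 ≡ 130; 33^4 ≡ 130² = 16900 ≡ 49; 33^8 ≡ 49² = 2401 ≡ 72; 33^16 ≡ 72² = 5184 ≡ 115; 33^32 ≡ 115² = 13225 ≡ 73; 33^64 ≡ 73² = 5329 ≡ 123.
Since 68 = 64 + 4, 33^68 ≡ 123 · 49; multiplying out mod 137: 123·49 = 6027 ≡ 136. Thus 33^68 ≡ 136 ≡ −1 (mod 137).
By Euler's criterion 33 is a quadratic non-residue mod 137: no n satisfies n² ≡ 33 (mod 137).

There is no such integer.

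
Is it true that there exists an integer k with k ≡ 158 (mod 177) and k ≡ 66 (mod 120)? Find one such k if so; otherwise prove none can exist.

Both moduli are multiples of 3 = gcd(177, 120), so any solution would satisfy k ≡ 158 and k ≡ 66 modulo 3 simultaneously.
These are incompatible: 158 − 66 = 92 is not divisible by 3.
So no integer satisfies both congruences.

No, no such integer exists.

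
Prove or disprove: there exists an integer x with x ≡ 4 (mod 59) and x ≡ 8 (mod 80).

gcd(59, 80) = 1, so the Chinese Remainder Theorem guarantees exactly one residue class mod 4720 satisfying both.
Any solution of the first congruence is x = 4 + 59t; substituting into the second, 59t ≡ 8 − 4 ≡ 4 (mod 80).
Note 59·19 = 1121 ≡ 1 (mod 80) (as 1121 − 1 = 14·80), so 59⁻¹ ≡ 19.
Multiplying by 19: t ≡ 19·4 = 76 (mod 80).
Taking t = 76 gives x = 4 + 59·76 = 4488.
Check: 4488 mod 59 = 4, 4488 mod 80 = 8. ✓

x = 4488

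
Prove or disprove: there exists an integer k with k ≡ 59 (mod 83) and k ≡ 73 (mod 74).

gcd(83, 74) = 1, so the Chinese Remainder Theorem guarantees exactly one residue class mod 6142 satisfying both.
Any solution of the first congruence is k = 59 + 83t; substituting into the second, 83t ≡ 73 − 59 ≡ 14 (mod 74).
83 ≡ 9 (mod 74), so this reads 9t ≡ 14 (mod 74). Invert 9 mod 74 by the Euclidean algorithm: 74 = 8·9 + 2, 9 = 4·2 + 1, 2 = 2·1 + 0; back-substituting, 1 = 9 − 4·2 = 9 − 4·(74 − 8·9) = −4·74 + 33·9. Hence 9·33 ≡ 1, so 9⁻¹ ≡ 33 (mod 74).
Multiplying by 33: t ≡ 33·14 = 462 ≡ 18 (mod 74).
Taking t = 18 gives k = 59 + 83·18 = 1553.
Check: 1553 mod 83 = 59, 1553 mod 74 = 73. ✓

k = 1553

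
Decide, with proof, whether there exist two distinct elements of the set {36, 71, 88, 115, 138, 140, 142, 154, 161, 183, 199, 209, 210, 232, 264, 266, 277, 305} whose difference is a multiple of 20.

There is no such pair.

Residues mod 20: 36↦16, 71↦11, 88↦8, 115↦15, 138↦18, 140↦0, 142↦2, 154↦14, 161↦1, 183↦3, 199↦19, 209↦9, 210↦10, 232↦12, 264↦4, 266↦6, 277↦17, 305↦5.
These 18 residues are pairwise different, hence no difference of two elements is divisible by 20.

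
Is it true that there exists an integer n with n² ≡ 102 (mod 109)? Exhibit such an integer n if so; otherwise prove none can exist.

n = 50 works: 50² = 2500, and 2500 − 102 = 2398 = 22·109.

n = 50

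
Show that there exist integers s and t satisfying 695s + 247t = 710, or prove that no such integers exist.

s = 49, t = -135

695 and 247 are coprime, so 695s + 247t ranges over all of ℤ.
Run the Euclidean algorithm on 695 and 247: 695 = 2·247 + 201, 247 = 1·201 + 46, 201 = 4·46 + 17, 46 = 2·17 + 12, 17 = 1·12 + 5, 12 = 2·5 + 2, 5 = 2·2 + 1, 2 = 2·1 + 0.
Unwinding: 1 = 5 − 2·2 = 5 − 2·(12 − 2·5) = −2·12 + 5·5 = −2·12 + 5·(17 − 1·12) = 5·17 − 7·12 = 5·17 − 7·(46 − 2·17) = −7·46 + 19·17 = −7·46 + 19·(201 − 4·46) = 19·201 − 83·46 = 19·201 − 83·(247 − 1·201) = −83·247 + 102·201 = −83·247 + 102·(695 − 2·247) = 102·695 − 287·247, i.e. 695·102 + 247·(-287) = 1.
Multiplying through by 710: s = 102·710 = 72420, t = (-287)·710 = -203770 is a solution.
Subtracting 293·247 from s and adding 293·695 to t gives the tidier solution (49, -135).
Check: 695·49 + 247·(-135) = 34055 − 33345 = 710. ✓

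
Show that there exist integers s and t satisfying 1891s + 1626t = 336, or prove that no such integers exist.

s = 486, t = -565

Since gcd(1891, 1626) = 1, every integer is an integer combination of 1891 and 1626.
Run the Euclidean algorithm on 1891 and 1626: 1891 = 1·1626 + 265, 1626 = 6·265 + 36, 265 = 7·36 + 13, 36 = 2·13 + 10, 13 = 1·10 + 3, 10 = 3·3 + 1, 3 = 3·1 + 0.
Back-substituting, 1 = 10 − 3·3 = 10 − 3·(13 − 1·10) = −3·13 + 4·10 = −3·13 + 4·(36 − 2·13) = 4·36 − 11·13 = 4·36 − 11·(265 − 7·36) = −11·265 + 81·36 = −11·265 + 81·(1626 − 6·265) = 81·1626 − 497·265 = 81·1626 − 497·(1891 − 1·1626) = −497·1891 + 578·1626; that is, 1891·(-497) + 1626·578 = 1.
Scaling by 336 gives the particular solution (s, t) = (-166992, 194208).
The general solution is s = -166992 + 1626k, t = 194208 − 1891k; taking k = 103 gives the smaller pair s = 486, t = -565.
Indeed 1891·486 + 1626·(-565) = 919026 − 918690 = 336.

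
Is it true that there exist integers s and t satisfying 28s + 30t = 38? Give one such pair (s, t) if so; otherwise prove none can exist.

s = 11, t = -9

gcd(28, 30) = 2, and 2 divides 38, so integer solutions exist.
Dividing through by 2 reduces the equation to 14s + 15t = 19.
Euclidean algorithm: 15 = 1·14 + 1, 14 = 14·1 + 0.
Back-substituting, 1 = 15 − 1·14; that is, 14·(-1) + 15·1 = 1.
Scaling by 19 gives the particular solution (s, t) = (-19, 19).
The general solution is s = -19 + 15k, t = 19 − 14k; taking k = 2 gives the smaller pair s = 11, t = -9.
Check: 28·11 + 30·(-9) = 308 − 270 = 38. ✓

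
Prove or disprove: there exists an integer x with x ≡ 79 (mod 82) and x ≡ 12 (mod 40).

There is no such integer.

Both moduli are multiples of 2 = gcd(82, 40), so any solution would satisfy x ≡ 79 and x ≡ 12 modulo 2 simultaneously.
But 79 mod 2 = 1 while 12 mod 2 = 0, a contradiction.
Therefore no such x exists.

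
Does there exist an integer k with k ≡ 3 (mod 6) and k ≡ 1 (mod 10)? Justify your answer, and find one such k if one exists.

k = 21

Here gcd(6, 10) = 2, and both 3 and 1 leave remainder 1 mod 2, so the system is consistent.
Step through k = 3, 3 + 6, 3 + 2·6, …: the values 3, 9, 15, 21 reduce mod 10 to 3, 9, 5, 1. The value 21 hits 1.
Check: 21 mod 6 = 3, 21 mod 10 = 1. ✓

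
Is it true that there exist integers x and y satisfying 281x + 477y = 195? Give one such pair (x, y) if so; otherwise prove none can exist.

Since gcd(281, 477) = 1, every integer is an integer combination of 281 and 477.
Dividing repeatedly: 477 = 1·281 + 196, 281 = 1·196 + 85, 196 = 2·85 + 26, 85 = 3·26 + 7, 26 = 3·7 + 5, 7 = 1·5 + 2, 5 = 2·2 + 1, 2 = 2·1 + 0.
Unwinding: 1 = 5 − 2·2 = 5 − 2·(7 − 1·5) = −2·7 + 3·5 = −2·7 + 3·(26 − 3·7) = 3·26 − 11·7 = 3·26 − 11·(85 − 3·26) = −11·85 + 36·26 = −11·85 + 36·(196 − 2·85) = 36·196 − 83·85 = 36·196 − 83·(281 − 1·196) = −83·281 + 119·196 = −83·281 + 119·(477 − 1·281) = 119·477 − 202·281, i.e. 281·(-202) + 477·119 = 1.
Times 195: 281·(-39390) + 477·23205 = 195, so (-39390, 23205) solves it.
Adding 83·477 to x and subtracting 83·281 from y gives the tidier solution (201, -118).
Check: 281·201 + 477·(-118) = 56481 − 56286 = 195. ✓

x = 201, y = -118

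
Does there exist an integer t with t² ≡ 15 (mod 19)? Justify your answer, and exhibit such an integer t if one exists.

Since (19 − t)² ≡ t² (mod 19), it suffices to square t = 0, 1, …, 9: the residues are 0, 1, 4, 9, 16, 6, 17, 11, 7, 5.
So the quadratic residues mod 19 are {0, 1, 4, 5, 6, 7, 9, 11, 16, 17}, and 15 is not among them.
Therefore t² ≡ 15 (mod 19) has no solution.

No such integer exists.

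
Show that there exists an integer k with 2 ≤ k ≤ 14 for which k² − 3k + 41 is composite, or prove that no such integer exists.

At k = 5: 5² − 3·5 + 41 = 51 = 3·17, which is composite.

k = 5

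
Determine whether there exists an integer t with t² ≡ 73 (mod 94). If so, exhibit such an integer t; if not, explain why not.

Reduce modulo the prime factor 47 of 94: any solution would satisfy t² ≡ 26 (mod 47).
47 is prime, so by Euler's criterion 26 is a square mod 47 iff 26^((47−1)/2) = 26^23 ≡ 1 (mod 47).
Squaring successively (mod 47): 26^2 = 676 ≡ 18; 26^4 ≡ 18² = 324 ≡ 42; 26^8 ≡ 42² = 1764 ≡ 25; 26^16 ≡ 25² = 625 ≡ 14.
Since 23 = 16 + 4 + 2 + 1, 26^23 ≡ 14 · 42 · 18 · 26; multiplying out mod 47: 14·42 = 588 ≡ 24, then 24·18 = 432 ≡ 9, then 9·26 = 234 ≡ 46. Thus 26^23 ≡ 46 ≡ −1 (mod 47).
The value −1 means 26 is a non-residue modulo 47, so t² ≡ 26 (mod 47) is impossible.
So 26 is not a square mod 47, and hence 73 is not a square mod 94.

No such integer exists.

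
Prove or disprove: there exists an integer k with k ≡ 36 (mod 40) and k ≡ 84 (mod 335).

gcd(40, 335) = 5. If k ≡ 36 (mod 40) and k ≡ 84 (mod 335), then k ≡ 36 (mod 5) and k ≡ 84 (mod 5).
But 36 mod 5 = 1 while 84 mod 5 = 4, a contradiction.
Hence the system has no solution.

No, no such integer exists.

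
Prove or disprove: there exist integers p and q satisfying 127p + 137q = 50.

Since gcd(127, 137) = 1, every integer is an integer combination of 127 and 137.
Euclidean algorithm: 137 = 1·127 + 10, 127 = 12·10 + 7, 10 = 1·7 + 3, 7 = 2·3 + 1, 3 = 3·1 + 0.
Unwinding: 1 = 7 − 2·3 = 7 − 2·(10 − 1·7) = −2·10 + 3·7 = −2·10 + 3·(127 − 12·10) = 3·127 − 38·10 = 3·127 − 38·(137 − 1·127) = −38·137 + 41·127, i.e. 127·41 + 137·(-38) = 1.
Multiplying through by 50: p = 41·50 = 2050, q = (-38)·50 = -1900 is a solution.
Subtracting 14·137 from p and adding 14·127 to q gives the tidier solution (132, -122).
Check: 127·132 + 137·(-122) = 16764 − 16714 = 50. ✓

p = 132, q = -122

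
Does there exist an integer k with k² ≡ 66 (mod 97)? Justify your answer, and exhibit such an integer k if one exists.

k = 58

k = 58 works: 58² = 3364, and 3364 − 66 = 3298 = 34·97.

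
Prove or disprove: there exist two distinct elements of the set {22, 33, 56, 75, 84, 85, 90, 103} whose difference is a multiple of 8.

No, no such pair exists.

Two integers differ by a multiple of 8 exactly when they have the same residue mod 8. The residues are 22↦6, 33↦1, 56↦0, 75↦3, 84↦4, 85↦5, 90↦2, 103↦7.
These 8 residues are pairwise different, hence no difference of two elements is divisible by 8.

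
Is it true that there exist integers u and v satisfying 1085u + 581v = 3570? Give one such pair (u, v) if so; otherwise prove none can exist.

u = 14, v = -20

gcd(1085, 581) = 7, and 7 divides 3570, so integer solutions exist.
Dividing through by 7 reduces the equation to 155u + 83v = 510.
Euclidean algorithm: 155 = 1·83 + 72, 83 = 1·72 + 11, 72 = 6·11 + 6, 11 = 1·6 + 5, 6 = 1·5 + 1, 5 = 5·1 + 0.
Back-substituting, 1 = 6 − 1·5 = 6 − (11 − 1·6) = −11 + 2·6 = −11 + 2·(72 − 6·11) = 2·72 − 13·11 = 2·72 − 13·(83 − 1·72) = −13·83 + 15·72 = −13·83 + 15·(155 − 1·83) = 15·155 − 28·83; that is, 155·15 + 83·(-28) = 1.
Scaling by 510 gives the particular solution (u, v) = (7650, -14280).
Subtracting 92·83 from u and adding 92·155 to v gives the tidier solution (14, -20).
Check: 1085·14 + 581·(-20) = 15190 − 11620 = 3570. ✓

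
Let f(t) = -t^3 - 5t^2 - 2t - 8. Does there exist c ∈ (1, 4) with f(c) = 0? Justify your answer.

f(1) = -16 and f(4) = -160, both negative, so a sign-change argument is unavailable; we show f keeps this sign on the whole interval.
Substitute t = 1 + u, where 0 < u < 3 on the interval. Expanding, f(1 + u) = -u^3 - 8u^2 - 15u - 16.
All 4 nonzero coefficients of this polynomial in u are negative; hence for u > 0 the value is a sum of negative terms (the constant -16 among them).
So f is strictly negative on (1, 4); no root exists in the interval.

No.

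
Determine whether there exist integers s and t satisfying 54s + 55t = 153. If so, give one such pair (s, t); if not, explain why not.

s = 12, t = -9

54 and 55 are coprime, so 54s + 55t ranges over all of ℤ.
Euclidean algorithm: 55 = 1·54 + 1, 54 = 54·1 + 0.
Working back up the chain: 1 = 55 − 1·54. So 54·(-1) + 55·1 = 1.
Multiplying through by 153: s = (-1)·153 = -153, t = 1·153 = 153 is a solution.
Adding 3·55 to s and subtracting 3·54 from t gives the tidier solution (12, -9).
Indeed 54·12 + 55·(-9) = 648 − 495 = 153.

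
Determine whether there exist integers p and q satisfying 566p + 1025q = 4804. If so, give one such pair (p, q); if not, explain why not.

Since gcd(566, 1025) = 1, every integer is an integer combination of 566 and 1025.
Euclidean algorithm: 1025 = 1·566 + 459, 566 = 1·459 + 107, 459 = 4·107 + 31, 107 = 3·31 + 14, 31 = 2·14 + 3, 14 = 4·3 + 2, 3 = 1·2 + 1, 2 = 2·1 + 0.
Unwinding: 1 = 3 − 1·2 = 3 − (14 − 4·3) = −14 + 5·3 = −14 + 5·(31 − 2·14) = 5·31 − 11·14 = 5·31 − 11·(107 − 3·31) = −11·107 + 38·31 = −11·107 + 38·(459 − 4·107) = 38·459 − 163·107 = 38·459 − 163·(566 − 1·459) = −163·566 + 201·459 = −163·566 + 201·(1025 − 1·566) = 201·1025 − 364·566, i.e. 566·(-364) + 1025·201 = 1.
Multiplying through by 4804: p = (-364)·4804 = -1748656, q = 201·4804 = 965604 is a solution.
The general solution is p = -1748656 + 1025k, q = 965604 − 566k; taking k = 1707 gives the smaller pair p = 1019, q = -558.
Check: 566·1019 + 1025·(-558) = 576754 − 571950 = 4804. ✓

p = 1019, q = -558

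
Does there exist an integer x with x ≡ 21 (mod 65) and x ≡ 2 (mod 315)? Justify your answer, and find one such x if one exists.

No, no such integer exists.

gcd(65, 315) = 5. If x ≡ 21 (mod 65) and x ≡ 2 (mod 315), then x ≡ 21 (mod 5) and x ≡ 2 (mod 5).
However 21 ≡ 1 and 2 ≡ 2 (mod 5), and 1 ≠ 2.
Therefore no such x exists.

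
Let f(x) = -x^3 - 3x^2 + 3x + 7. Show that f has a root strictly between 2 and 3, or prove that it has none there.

f(2) = -7 and f(3) = -38, both negative, so a sign-change argument is unavailable; we show f keeps this sign on the whole interval.
Substitute x = 2 + u, where 0 < u < 1 on the interval. Expanding, f(2 + u) = -u^3 - 9u^2 - 21u - 7.
All 4 nonzero coefficients of this polynomial in u are negative; hence for u > 0 the value is a sum of negative terms (the constant -7 among them).
So f is strictly negative on (2, 3); no root exists in the interval.

No.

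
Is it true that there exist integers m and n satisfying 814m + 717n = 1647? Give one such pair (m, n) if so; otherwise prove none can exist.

Since gcd(814, 717) = 1, every integer is an integer combination of 814 and 717.
Run the Euclidean algorithm on 814 and 717: 814 = 1·717 + 97, 717 = 7·97 + 38, 97 = 2·38 + 21, 38 = 1·21 + 17, 21 = 1·17 + 4, 17 = 4·4 + 1, 4 = 4·1 + 0.
Working back up the chain: 1 = 17 − 4·4 = 17 − 4·(21 − 1·17) = −4·21 + 5·17 = −4·21 + 5·(38 − 1·21) = 5·38 − 9·21 = 5·38 − 9·(97 − 2·38) = −9·97 + 23·38 = −9·97 + 23·(717 − 7·97) = 23·717 − 170·97 = 23·717 − 170·(814 − 1·717) = −170·814 + 193·717. So 814·(-170) + 717·193 = 1.
Times 1647: 814·(-279990) + 717·317871 = 1647, so (-279990, 317871) solves it.
Shifting by a multiple of (717, −814) keeps it a solution: m = -279990 + 391·717 = 357, n = 317871 − 391·814 = -403.
Check: 814·357 + 717·(-403) = 290598 − 288951 = 1647. ✓

m = 357, n = -403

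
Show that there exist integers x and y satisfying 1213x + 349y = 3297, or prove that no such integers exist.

1213 and 349 are coprime, so 1213x + 349y ranges over all of ℤ.
Dividing repeatedly: 1213 = 3·349 + 166, 349 = 2·166 + 17, 166 = 9·17 + 13, 17 = 1·13 + 4, 13 = 3·4 + 1, 4 = 4·1 + 0.
Working back up the chain: 1 = 13 − 3·4 = 13 − 3·(17 − 1·13) = −3·17 + 4·13 = −3·17 + 4·(166 − 9·17) = 4·166 − 39·17 = 4·166 − 39·(349 − 2·166) = −39·349 + 82·166 = −39·349 + 82·(1213 − 3·349) = 82·1213 − 285·349. So 1213·82 + 349·(-285) = 1.
Multiplying through by 3297: x = 82·3297 = 270354, y = (-285)·3297 = -939645 is a solution.
The general solution is x = 270354 + 349k, y = -939645 − 1213k; taking k = -774 gives the smaller pair x = 228, y = -783.
Check: 1213·228 + 349·(-783) = 276564 − 273267 = 3297. ✓

x = 228, y = -783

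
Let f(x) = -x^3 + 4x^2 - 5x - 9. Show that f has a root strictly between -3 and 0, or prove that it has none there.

Yes, f has a root in the interval.

f(-3) = 69 and f(0) = -9, which have opposite signs.
f is continuous everywhere (it is a polynomial), in particular on [-3, 0].
By the Intermediate Value Theorem f must vanish at some point of (-3, 0).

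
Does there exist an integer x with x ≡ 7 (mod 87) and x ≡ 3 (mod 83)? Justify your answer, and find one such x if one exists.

x = 7141

Since 87 and 83 share no common factor, CRT says the pair of congruences has a solution (unique mod 7221).
Any solution of the first congruence is x = 7 + 87t; substituting into the second, 87t ≡ 3 − 7 ≡ 79 (mod 83).
87 ≡ 4 (mod 83), so this reads 4t ≡ 79 (mod 83). Since 4·21 = 84 = 1·83 + 1, the inverse of 4 mod 83 is 21.
Multiplying by 21: t ≡ 21·79 = 1659 ≡ 82 (mod 83).
Taking t = 82 gives x = 7 + 87·82 = 7141.
Check: 7141 mod 87 = 7, 7141 mod 83 = 3. ✓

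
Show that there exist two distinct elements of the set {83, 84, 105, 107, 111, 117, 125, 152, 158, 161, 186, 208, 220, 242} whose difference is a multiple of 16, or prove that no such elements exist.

No, no such pair exists.

Reduce each element modulo 16: 83↦3, 84↦4, 105↦9, 107↦11, 111↦15, 117↦5, 125↦13, 152↦8, 158↦14, 161↦1, 186↦10, 208↦0, 220↦12, 242↦2.
No residue repeats among the 14 elements, so no pair has difference ≡ 0 (mod 16).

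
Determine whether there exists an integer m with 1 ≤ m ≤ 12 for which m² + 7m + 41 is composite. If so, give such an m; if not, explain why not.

At m = 8: 8² + 7·8 + 41 = 161 = 7·23, which is composite.

m = 8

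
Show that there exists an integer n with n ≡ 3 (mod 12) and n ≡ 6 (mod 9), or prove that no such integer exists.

gcd(12, 9) = 3. A simultaneous solution exists iff 3 ≡ 6 (mod 3); here 3 mod 3 = 0 = 6 mod 3, so it does.
List candidates n ≡ 3 (mod 12): 3, 15. Modulo 9 these are 3, 6; 15 gives 6 as required.
Check: 15 mod 12 = 3, 15 mod 9 = 6. ✓

n = 15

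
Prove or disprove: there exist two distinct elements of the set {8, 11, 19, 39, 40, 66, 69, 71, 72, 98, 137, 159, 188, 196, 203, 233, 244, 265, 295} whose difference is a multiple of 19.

There is no such pair.

Two integers differ by a multiple of 19 exactly when they have the same residue mod 19. The residues are 8↦8, 11↦11, 19↦0, 39↦1, 40↦2, 66↦9, 69↦12, 71↦14, 72↦15, 98↦3, 137↦4, 159↦7, 188↦17, 196↦6, 203↦13, 233↦5, 244↦16, 265↦18, 295↦10.
These 19 residues are pairwise different, hence no difference of two elements is divisible by 19.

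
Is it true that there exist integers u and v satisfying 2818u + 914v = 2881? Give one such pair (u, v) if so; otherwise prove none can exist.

No, no such integers exist.

Any value of 2818u + 914v is a multiple of gcd(2818, 914) = 2.
However 2881 leaves remainder 1 on division by 2.
Hence no integers u, v satisfy the equation.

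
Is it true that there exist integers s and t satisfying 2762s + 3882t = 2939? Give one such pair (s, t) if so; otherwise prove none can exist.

There are no such integers.

Both 2762 and 3882 are divisible by gcd(2762, 3882) = 2, hence so is any combination 2762s + 3882t.
However 2939 leaves remainder 1 on division by 2.
Therefore 2762s + 3882t = 2939 has no solution in integers.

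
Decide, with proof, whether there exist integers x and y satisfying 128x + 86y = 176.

gcd(128, 86) = 2, and 2 divides 176, so integer solutions exist.
Dividing through by 2 reduces the equation to 64x + 43y = 88.
Euclidean algorithm: 64 = 1·43 + 21, 43 = 2·21 + 1, 21 = 21·1 + 0.
Working back up the chain: 1 = 43 − 2·21 = 43 − 2·(64 − 1·43) = −2·64 + 3·43. So 64·(-2) + 43·3 = 1.
Times 88: 64·(-176) + 43·264 = 88, so (-176, 264) solves it.
Shifting by a multiple of (43, −64) keeps it a solution: x = -176 + 5·43 = 39, y = 264 − 5·64 = -56.
Check: 128·39 + 86·(-56) = 4992 − 4816 = 176. ✓

x = 39, y = -56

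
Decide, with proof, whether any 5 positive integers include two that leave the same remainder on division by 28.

No; for instance {89, 90, 91, 92, 93} is a counterexample.

Try 5 consecutive integers, 89, 90, …, 93. Their remainders mod 28 are 5, 6, 7, 8, 9 — pairwise different, as any 5 ≤ 28 consecutive integers have distinct residues.
Hence this collection has no pair with equal remainders mod 28, disproving the claim.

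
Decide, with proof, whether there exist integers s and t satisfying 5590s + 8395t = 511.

No, no such integers exist.

Any value of 5590s + 8395t is a multiple of gcd(5590, 8395) = 5.
But 511 is not a multiple of 5 (it leaves remainder 1).
So the equation is unsolvable over ℤ.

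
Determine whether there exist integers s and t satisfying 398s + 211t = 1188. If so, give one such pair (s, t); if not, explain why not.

s = 56, t = -100

398 and 211 are coprime, so 398s + 211t ranges over all of ℤ.
Run the Euclidean algorithm on 398 and 211: 398 = 1·211 + 187, 211 = 1·187 + 24, 187 = 7·24 + 19, 24 = 1·19 + 5, 19 = 3·5 + 4, 5 = 1·4 + 1, 4 = 4·1 + 0.
Back-substituting, 1 = 5 − 1·4 = 5 − (19 − 3·5) = −19 + 4·5 = −19 + 4·(24 − 1·19) = 4·24 − 5·19 = 4·24 − 5·(187 − 7·24) = −5·187 + 39·24 = −5·187 + 39·(211 − 1·187) = 39·211 − 44·187 = 39·211 − 44·(398 − 1·211) = −44·398 + 83·211; that is, 398·(-44) + 211·83 = 1.
Scaling by 1188 gives the particular solution (s, t) = (-52272, 98604).
Adding 248·211 to s and subtracting 248·398 from t gives the tidier solution (56, -100).
Check: 398·56 + 211·(-100) = 22288 − 21100 = 1188. ✓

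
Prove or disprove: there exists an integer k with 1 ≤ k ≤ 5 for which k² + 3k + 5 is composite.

k = 4

At k = 4: 4² + 3·4 + 5 = 33 = 3·11, which is composite.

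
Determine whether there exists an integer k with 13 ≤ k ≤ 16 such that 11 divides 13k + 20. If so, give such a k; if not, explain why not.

No, no such integer k in that range exists.

At k = 13, 13·13 + 20 = 189 ≡ 2 (mod 11), and each step in k adds 13 ≡ 2 (mod 11), giving residues 2, 4, 6, 8 for k = 13, 14, 15, 16.
None is 0, so 11 never divides 13k + 20 on this range.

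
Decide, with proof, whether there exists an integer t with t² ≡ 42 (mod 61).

t = 15 works: 15² = 225, and 225 − 42 = 183 = 3·61.

t = 15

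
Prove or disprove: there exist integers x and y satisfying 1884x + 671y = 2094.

x = 93, y = -258

Since gcd(1884, 671) = 1, every integer is an integer combination of 1884 and 671.
Euclidean algorithm: 1884 = 2·671 + 542, 671 = 1·542 + 129, 542 = 4·129 + 26, 129 = 4·26 + 25, 26 = 1·25 + 1, 25 = 25·1 + 0.
Back-substituting, 1 = 26 − 1·25 = 26 − (129 − 4·26) = −129 + 5·26 = −129 + 5·(542 − 4·129) = 5·542 − 21·129 = 5·542 − 21·(671 − 1·542) = −21·671 + 26·542 = −21·671 + 26·(1884 − 2·671) = 26·1884 − 73·671; that is, 1884·26 + 671·(-73) = 1.
Times 2094: 1884·54444 + 671·(-152862) = 2094, so (54444, -152862) solves it.
The general solution is x = 54444 + 671k, y = -152862 − 1884k; taking k = -81 gives the smaller pair x = 93, y = -258.
Check: 1884·93 + 671·(-258) = 175212 − 173118 = 2094. ✓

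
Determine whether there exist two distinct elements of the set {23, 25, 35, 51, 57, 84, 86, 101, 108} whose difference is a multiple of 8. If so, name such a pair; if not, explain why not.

Reduce each element mod 8: 23↦7, 25↦1, 35↦3, 51↦3, 57↦1, 84↦4, 86↦6, 101↦5, 108↦4. The residue 1 repeats (at 25 and 57), and 57 − 25 = 32 = 4·8.

The pair (25, 57) works.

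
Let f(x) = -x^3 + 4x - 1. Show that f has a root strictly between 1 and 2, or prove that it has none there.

Such a root exists.

f(1) = 2 and f(2) = -1, which have opposite signs.
As a polynomial, f is continuous on every closed interval.
By the Intermediate Value Theorem f must vanish at some point of (1, 2).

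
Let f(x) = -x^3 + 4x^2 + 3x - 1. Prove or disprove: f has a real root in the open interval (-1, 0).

f(-1) = 1 and f(0) = -1, which have opposite signs.
f is continuous everywhere (it is a polynomial), in particular on [-1, 0].
By the Intermediate Value Theorem f must vanish at some point of (-1, 0).

Yes, f has a root in the interval.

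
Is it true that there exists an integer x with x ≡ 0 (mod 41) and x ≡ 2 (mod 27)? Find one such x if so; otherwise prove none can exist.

gcd(41, 27) = 1, so the Chinese Remainder Theorem guarantees exactly one residue class mod 1107 satisfying both.
Any solution of the first congruence is x = 0 + 41t; substituting into the second, 41t ≡ 2 − 0 ≡ 2 (mod 27).
41 ≡ 14 (mod 27), so this reads 14t ≡ 2 (mod 27). Since 14·2 = 28 = 1·27 + 1, the inverse of 14 mod 27 is 2.
Multiplying by 2: t ≡ 2·2 = 4 (mod 27).
Taking t = 4 gives x = 0 + 41·4 = 164.
Indeed 164 ≡ 0 (mod 41) and 164 ≡ 2 (mod 27).

x = 164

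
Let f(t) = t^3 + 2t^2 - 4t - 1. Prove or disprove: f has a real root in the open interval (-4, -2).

f(-4) = -17 and f(-2) = 7, which have opposite signs.
Since f is a polynomial it is continuous on [-4, -2].
By the Intermediate Value Theorem f must vanish at some point of (-4, -2).

Such a root exists.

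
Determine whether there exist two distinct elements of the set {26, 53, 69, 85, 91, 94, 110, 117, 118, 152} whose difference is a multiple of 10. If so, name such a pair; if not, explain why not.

No such pair exists.

Two integers differ by a multiple of 10 exactly when they have the same residue mod 10. The residues are 26↦6, 53↦3, 69↦9, 85↦5, 91↦1, 94↦4, 110↦0, 117↦7, 118↦8, 152↦2.
These 10 residues are pairwise different, hence no difference of two elements is divisible by 10.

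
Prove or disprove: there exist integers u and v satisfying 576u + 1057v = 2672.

u = 34, v = -16

576 and 1057 are coprime, so 576u + 1057v ranges over all of ℤ.
Euclidean algorithm: 1057 = 1·576 + 481, 576 = 1·481 + 95, 481 = 5·95 + 6, 95 = 15·6 + 5, 6 = 1·5 + 1, 5 = 5·1 + 0.
Back-substituting, 1 = 6 − 1·5 = 6 − (95 − 15·6) = −95 + 16·6 = −95 + 16·(481 − 5·95) = 16·481 − 81·95 = 16·481 − 81·(576 − 1·481) = −81·576 + 97·481 = −81·576 + 97·(1057 − 1·576) = 97·1057 − 178·576; that is, 576·(-178) + 1057·97 = 1.
Scaling by 2672 gives the particular solution (u, v) = (-475616, 259184).
Adding 450·1057 to u and subtracting 450·576 from v gives the tidier solution (34, -16).
Check: 576·34 + 1057·(-16) = 19584 − 16912 = 2672. ✓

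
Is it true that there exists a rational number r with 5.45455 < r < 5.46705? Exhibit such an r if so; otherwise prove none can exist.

r = 71/13

Multiplying by 13: 13·5.45455 = 70.90915 and 13·5.46705 = 71.07165, so the integer 71 lies strictly between them.
So r = 71/13 works: it is a ratio of integers, and dividing 13·5.45455 < 71 < 13·5.46705 through by 13 gives 5.45455 < 71/13 < 5.46705.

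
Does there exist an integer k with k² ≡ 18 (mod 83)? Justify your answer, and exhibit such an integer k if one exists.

No such integer exists.

Apply Euler's criterion with the prime 83: 18 is a quadratic residue iff 18^41 ≡ 1 (mod 83), and a non-residue iff it is ≡ −1.
Squaring successively (mod 83): 18^2 = 324 ≡ 75; 18^4 ≡ 75² = 5625 ≡ 64; 18^8 ≡ 64² = 4096 ≡ 29; 18^16 ≡ 29² = 841 ≡ 11; 18^32 ≡ 11² = 121 ≡ 38.
Since 41 = 32 + 8 + 1, 18^41 ≡ 38 · 29 · 18; multiplying out mod 83: 38·29 = 1102 ≡ 23, then 23·18 = 414 ≡ 82. Thus 18^41 ≡ 82 ≡ −1 (mod 83).
The value −1 means 18 is a non-residue modulo 83, so k² ≡ 18 (mod 83) is impossible.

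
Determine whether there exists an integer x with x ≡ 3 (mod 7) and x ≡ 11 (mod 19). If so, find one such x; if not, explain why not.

The moduli 7 and 19 are coprime, so by the Chinese Remainder Theorem a unique solution modulo 133 exists.
Any solution of the first congruence is x = 3 + 7t; substituting into the second, 7t ≡ 11 − 3 ≡ 8 (mod 19).
Note 7·11 = 77 ≡ 1 (mod 19) (as 77 − 1 = 4·19), so 7⁻¹ ≡ 11.
Therefore t ≡ 11·8 = 88 ≡ 12 (mod 19).
Taking t = 12 gives x = 3 + 7·12 = 87.
Indeed 87 ≡ 3 (mod 7) and 87 ≡ 11 (mod 19).

x = 87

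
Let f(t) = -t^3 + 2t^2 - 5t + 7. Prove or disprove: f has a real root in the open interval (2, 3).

Evaluate at the endpoints: f(2) = -3, f(3) = -17 — same sign (negative).
The derivative f'(t) = -3t^2 + 4t - 5 is a quadratic with discriminant 4² − 4·(-3)·(-5) = -44 < 0; it never vanishes, so it is always negative (sign of the leading coefficient).
So f is strictly decreasing; between 2 and 3 its values lie between f(2) = -3 and f(3) = -17, all negative. Therefore f has no root in (2, 3).

No such root exists.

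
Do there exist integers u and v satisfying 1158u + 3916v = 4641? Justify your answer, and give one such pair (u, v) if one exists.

Both 1158 and 3916 are divisible by gcd(1158, 3916) = 2, hence so is any combination 1158u + 3916v.
But 4641 is not a multiple of 2 (it leaves remainder 1).
So the equation is unsolvable over ℤ.

No such integers exist.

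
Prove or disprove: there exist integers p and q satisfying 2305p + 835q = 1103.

No such integers exist.

gcd(2305, 835) = 5, so every integer of the form 2305p + 835q is a multiple of 5.
But 1103 = 5·220 + 3, so 5 ∤ 1103.
So the equation is unsolvable over ℤ.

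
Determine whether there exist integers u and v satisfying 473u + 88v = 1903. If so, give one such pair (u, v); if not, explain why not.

Since gcd(473, 88) = 11 and 1903 = 11·173, Bézout's identity guarantees a solution.
Dividing through by 11 reduces the equation to 43u + 8v = 173.
Dividing repeatedly: 43 = 5·8 + 3, 8 = 2·3 + 2, 3 = 1·2 + 1, 2 = 2·1 + 0.
Unwinding: 1 = 3 − 1·2 = 3 − (8 − 2·3) = −8 + 3·3 = −8 + 3·(43 − 5·8) = 3·43 − 16·8, i.e. 43·3 + 8·(-16) = 1.
Times 173: 43·519 + 8·(-2768) = 173, so (519, -2768) solves it.
Subtracting 64·8 from u and adding 64·43 to v gives the tidier solution (7, -16).
Indeed 473·7 + 88·(-16) = 3311 − 1408 = 1903.

u = 7, v = -16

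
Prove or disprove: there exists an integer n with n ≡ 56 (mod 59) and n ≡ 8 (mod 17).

gcd(59, 17) = 1, so the Chinese Remainder Theorem guarantees exactly one residue class mod 1003 satisfying both.
Write n = 56 + 59t and require 56 + 59t ≡ 8 (mod 17), i.e. 59t ≡ 3 (mod 17).
59 ≡ 8 (mod 17), so this reads 8t ≡ 3 (mod 17). To invert 8 modulo 17: 17 = 2·8 + 1, 8 = 8·1 + 0, and unwinding, 1 = 17 − 2·8. Thus 8⁻¹ ≡ -2 ≡ 15 (mod 17).
Therefore t ≡ 15·3 = 45 ≡ 11 (mod 17).
Taking t = 11 gives n = 56 + 59·11 = 705.
Indeed 705 ≡ 56 (mod 59) and 705 ≡ 8 (mod 17).

n = 705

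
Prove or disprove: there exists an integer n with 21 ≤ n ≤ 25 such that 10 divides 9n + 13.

n = 23

For n = 21, 22 the values 202, 211 are not multiples of 10. At n = 23 we get 9·23 + 13 = 220, and 220 = 10·22.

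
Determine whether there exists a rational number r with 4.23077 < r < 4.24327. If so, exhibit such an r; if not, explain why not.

r = 72/17

Multiplying by 17: 17·4.23077 = 71.92309 and 17·4.24327 = 72.13559, so the integer 72 lies strictly between them.
Hence 72/17 is a rational number with 4.23077 < 72/17 < 4.24327.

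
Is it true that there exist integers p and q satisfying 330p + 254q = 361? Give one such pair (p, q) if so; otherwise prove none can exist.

No such integers exist.

Both 330 and 254 are divisible by gcd(330, 254) = 2, hence so is any combination 330p + 254q.
However 361 leaves remainder 1 on division by 2.
Therefore 330p + 254q = 361 has no solution in integers.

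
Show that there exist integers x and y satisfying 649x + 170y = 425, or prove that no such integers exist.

x = 85, y = -322

649 and 170 are coprime, so 649x + 170y ranges over all of ℤ.
Dividing repeatedly: 649 = 3·170 + 139, 170 = 1·139 + 31, 139 = 4·31 + 15, 31 = 2·15 + 1, 15 = 15·1 + 0.
Working back up the chain: 1 = 31 − 2·15 = 31 − 2·(139 − 4·31) = −2·139 + 9·31 = −2·139 + 9·(170 − 1·139) = 9·170 − 11·139 = 9·170 − 11·(649 − 3·170) = −11·649 + 42·170. So 649·(-11) + 170·42 = 1.
Scaling by 425 gives the particular solution (x, y) = (-4675, 17850).
The general solution is x = -4675 + 170k, y = 17850 − 649k; taking k = 28 gives the smaller pair x = 85, y = -322.
Indeed 649·85 + 170·(-322) = 55165 − 54740 = 425.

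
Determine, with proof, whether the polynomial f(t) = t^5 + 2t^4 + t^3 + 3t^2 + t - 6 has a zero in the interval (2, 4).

f(2) = 80 and f(4) = 1646, both positive, so a sign-change argument is unavailable; we show f keeps this sign on the whole interval.
Shift to the endpoint 2: with t = 2 + u (0 < u < 2), one computes f(2 + u) = u^5 + 12u^4 + 57u^3 + 137u^2 + 169u + 80.
The nonzero coefficients here are all positive, so for u > 0 every term is positive (or zero), and the constant term 80 is strictly positive.
Therefore f(t) > 0 throughout (2, 4), and f has no zero there.

No such root exists.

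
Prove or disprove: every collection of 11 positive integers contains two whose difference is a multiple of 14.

Try 11 consecutive integers, 41, 42, …, 51. Their remainders mod 14 are 13, 0, 1, 2, 3, 4, 5, 6, 7, 8, 9 — pairwise different, as any 11 ≤ 14 consecutive integers have distinct residues.
No two share a residue, so no pair has difference divisible by 14; the claim fails for this set.

No; for instance {41, 42, 43, 44, 45, 46, 47, 48, 49, 50, 51} is a counterexample.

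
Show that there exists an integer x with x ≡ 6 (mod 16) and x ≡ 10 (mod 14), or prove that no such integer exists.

x = 38

gcd(16, 14) = 2. A simultaneous solution exists iff 6 ≡ 10 (mod 2); here 6 mod 2 = 0 = 10 mod 2, so it does.
List candidates x ≡ 6 (mod 16): 6, 22, 38. Modulo 14 these are 6, 8, 10; 38 gives 10 as required.
Verify: 38 = 2·16 + 6 and 38 = 2·14 + 10. ✓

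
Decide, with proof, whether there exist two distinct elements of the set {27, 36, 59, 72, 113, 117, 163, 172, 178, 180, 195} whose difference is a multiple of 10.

The pair (27, 117) works.

27 mod 10 = 7 and 117 mod 10 = 7, so 117 − 27 = 90 = 9·10.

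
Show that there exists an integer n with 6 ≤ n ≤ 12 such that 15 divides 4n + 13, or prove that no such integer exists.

n = 8

n = 8 works, since 4·8 + 13 = 45 = 3·15.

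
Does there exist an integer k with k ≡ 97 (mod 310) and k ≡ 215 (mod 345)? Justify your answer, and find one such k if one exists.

Reduce both congruences modulo 5, which divides 310 and 345: they say k ≡ 97 (mod 5) and k ≡ 215 (mod 5).
But 97 mod 5 = 2 while 215 mod 5 = 0, a contradiction.
So no integer satisfies both congruences.

There is no such integer.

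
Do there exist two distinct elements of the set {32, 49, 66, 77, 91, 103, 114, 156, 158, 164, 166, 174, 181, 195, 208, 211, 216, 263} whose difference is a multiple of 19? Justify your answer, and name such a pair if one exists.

Residues mod 19: 32↦13, 49↦11, 66↦9, 77↦1, 91↦15, 103↦8, 114↦0, 156↦4, 158↦6, 164↦12, 166↦14, 174↦3, 181↦10, 195↦5, 208↦18, 211↦2, 216↦7, 263↦16.
No residue repeats among the 18 elements, so no pair has difference ≡ 0 (mod 19).

No, no such pair exists.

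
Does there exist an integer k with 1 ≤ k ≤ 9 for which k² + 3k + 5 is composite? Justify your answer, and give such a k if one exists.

k = 8

At k = 8: 8² + 3·8 + 5 = 93 = 3·31, which is composite.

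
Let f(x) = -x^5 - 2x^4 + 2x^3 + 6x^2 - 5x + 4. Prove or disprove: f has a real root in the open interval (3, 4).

f(3) = -308 and f(4) = -1328, both negative, so a sign-change argument is unavailable; we show f keeps this sign on the whole interval.
Shift to the endpoint 3: with x = 3 + u (0 < u < 1), one computes f(3 + u) = -u^5 - 17u^4 - 112u^3 - 354u^2 - 536u - 308.
The nonzero coefficients here are all negative, so for u > 0 every term is negative (or zero), and the constant term -308 is strictly negative.
Therefore f(x) < 0 throughout (3, 4), and f has no zero there.

f has no root in that interval.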